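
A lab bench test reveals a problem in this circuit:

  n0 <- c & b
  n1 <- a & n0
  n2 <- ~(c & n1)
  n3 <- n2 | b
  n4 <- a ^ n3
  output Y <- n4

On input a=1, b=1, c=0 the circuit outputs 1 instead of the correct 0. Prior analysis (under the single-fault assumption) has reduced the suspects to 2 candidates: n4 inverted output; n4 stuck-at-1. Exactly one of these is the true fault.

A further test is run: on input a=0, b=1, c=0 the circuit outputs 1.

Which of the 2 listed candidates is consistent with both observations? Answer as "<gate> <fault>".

n4 stuck-at-1

Evaluate each candidate on input a=0, b=1, c=0:
  n4 inverted output: n0=0, n1=0, n2=1, n3=1, n4=0 [inverted output] → 0 — eliminated
  n4 stuck-at-1: n0=0, n1=0, n2=1, n3=1, n4=1 [stuck-at-1] → 1 — matches
Only n4 stuck-at-1 reproduces the observed 1.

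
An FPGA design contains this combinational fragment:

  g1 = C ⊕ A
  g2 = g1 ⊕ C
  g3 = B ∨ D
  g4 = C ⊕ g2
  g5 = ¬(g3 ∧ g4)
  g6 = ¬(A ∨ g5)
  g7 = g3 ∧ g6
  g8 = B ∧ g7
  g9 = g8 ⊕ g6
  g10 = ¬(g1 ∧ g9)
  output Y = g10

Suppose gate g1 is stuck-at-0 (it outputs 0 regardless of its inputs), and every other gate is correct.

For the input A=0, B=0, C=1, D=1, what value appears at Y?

Propagate with g1 forced: g1=0 [stuck-at-0], g2=1, g3=1, g4=0, g5=1, g6=0, g7=0, g8=0, g9=0, g10=1.
So Y = 1. (Without the fault it would be 0.)

1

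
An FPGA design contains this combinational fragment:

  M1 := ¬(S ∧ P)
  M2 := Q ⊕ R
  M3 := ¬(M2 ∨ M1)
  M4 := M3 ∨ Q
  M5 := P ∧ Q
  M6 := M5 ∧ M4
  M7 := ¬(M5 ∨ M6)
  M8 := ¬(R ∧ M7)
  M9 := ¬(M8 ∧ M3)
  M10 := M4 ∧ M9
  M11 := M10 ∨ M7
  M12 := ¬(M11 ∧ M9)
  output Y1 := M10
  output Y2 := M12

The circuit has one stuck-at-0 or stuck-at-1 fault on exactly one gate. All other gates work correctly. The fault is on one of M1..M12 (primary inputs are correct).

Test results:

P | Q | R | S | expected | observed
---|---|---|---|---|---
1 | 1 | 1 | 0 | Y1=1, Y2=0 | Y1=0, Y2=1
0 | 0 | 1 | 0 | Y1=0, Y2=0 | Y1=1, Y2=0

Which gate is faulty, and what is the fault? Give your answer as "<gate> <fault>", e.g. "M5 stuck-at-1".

Fault-free values for test 1 (P=1, Q=1, R=1, S=0): M1=1, M2=0, M3=0, M4=1, M5=1, M6=1, M7=0, M8=1, M9=1, M10=1, M11=1, M12=0, giving Y1=1, Y2=0. Observed Y1=0, Y2=1.
Test 1: faults giving observed Y1=0, Y2=1 are {M1 stuck-at-0, M3 stuck-at-1, M4 stuck-at-0, M9 stuck-at-0, M10 stuck-at-0}.
Test 2 (P=0, Q=0, R=1, S=0): fault-free M1=1, M2=1, M3=0, M4=0, M5=0, M6=0, M7=1, M8=0, M9=1, M10=0, M11=1, M12=0 → Y1=0, Y2=0; observed Y1=1, Y2=0. Eliminates M1 stuck-at-0, M4 stuck-at-0, M9 stuck-at-0, M10 stuck-at-0.
Only M3 stuck-at-1 is consistent with every test.

M3 stuck-at-1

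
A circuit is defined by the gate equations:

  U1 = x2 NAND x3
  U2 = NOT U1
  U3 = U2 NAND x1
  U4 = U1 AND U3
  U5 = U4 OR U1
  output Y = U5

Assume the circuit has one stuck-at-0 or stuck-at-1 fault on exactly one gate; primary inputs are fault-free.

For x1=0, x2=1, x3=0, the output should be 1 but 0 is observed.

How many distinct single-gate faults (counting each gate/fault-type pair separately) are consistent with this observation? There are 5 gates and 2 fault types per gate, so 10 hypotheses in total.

2

Fault-free: U1=1, U2=0, U3=1, U4=1, U5=1 → 1. Observed 0.
  U1 stuck-at-0: output 0 ✓
  U1 stuck-at-1: output 1 ✗
  U2 stuck-at-0: output 1 ✗
  U2 stuck-at-1: output 1 ✗
  U3 stuck-at-0: output 1 ✗
  U3 stuck-at-1: output 1 ✗
  U4 stuck-at-0: output 1 ✗
  U4 stuck-at-1: output 1 ✗
  U5 stuck-at-0: output 0 ✓
  U5 stuck-at-1: output 1 ✗
Consistent faults: {U1 stuck-at-0, U5 stuck-at-0} — 2 in all.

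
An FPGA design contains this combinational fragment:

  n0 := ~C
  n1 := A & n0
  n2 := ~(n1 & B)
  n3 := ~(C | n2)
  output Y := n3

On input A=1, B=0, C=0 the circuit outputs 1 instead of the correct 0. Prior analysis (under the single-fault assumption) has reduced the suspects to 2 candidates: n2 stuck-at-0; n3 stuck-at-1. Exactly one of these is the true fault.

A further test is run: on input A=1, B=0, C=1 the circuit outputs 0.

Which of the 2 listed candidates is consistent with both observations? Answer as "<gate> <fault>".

Evaluate each candidate on input A=1, B=0, C=1:
  n2 stuck-at-0: n0=0, n1=0, n2=0 [stuck-at-0], n3=0 → 0 — matches
  n3 stuck-at-1: n0=0, n1=0, n2=1, n3=1 [stuck-at-1] → 1 — eliminated
Only n2 stuck-at-0 reproduces the observed 0.

n2 stuck-at-0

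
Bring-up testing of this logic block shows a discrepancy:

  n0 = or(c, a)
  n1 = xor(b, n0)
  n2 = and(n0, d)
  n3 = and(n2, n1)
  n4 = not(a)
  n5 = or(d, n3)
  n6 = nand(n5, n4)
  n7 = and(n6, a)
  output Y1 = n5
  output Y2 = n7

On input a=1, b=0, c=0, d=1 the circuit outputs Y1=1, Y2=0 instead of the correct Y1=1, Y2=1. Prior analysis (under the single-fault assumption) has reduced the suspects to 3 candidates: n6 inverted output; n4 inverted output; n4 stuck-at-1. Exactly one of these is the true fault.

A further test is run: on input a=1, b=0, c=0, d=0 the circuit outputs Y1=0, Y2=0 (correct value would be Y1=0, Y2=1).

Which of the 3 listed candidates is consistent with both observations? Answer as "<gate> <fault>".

n6 inverted output

Evaluate each candidate on input a=1, b=0, c=0, d=0:
  n6 inverted output: n0=1, n1=1, n2=0, n3=0, n4=0, n5=0, n6=0 [inverted output], n7=0 → Y1=0, Y2=0 — matches
  n4 inverted output: n0=1, n1=1, n2=0, n3=0, n4=1 [inverted output], n5=0, n6=1, n7=1 → Y1=0, Y2=1 — eliminated
  n4 stuck-at-1: n0=1, n1=1, n2=0, n3=0, n4=1 [stuck-at-1], n5=0, n6=1, n7=1 → Y1=0, Y2=1 — eliminated
Only n6 inverted output reproduces the observed Y1=0, Y2=0.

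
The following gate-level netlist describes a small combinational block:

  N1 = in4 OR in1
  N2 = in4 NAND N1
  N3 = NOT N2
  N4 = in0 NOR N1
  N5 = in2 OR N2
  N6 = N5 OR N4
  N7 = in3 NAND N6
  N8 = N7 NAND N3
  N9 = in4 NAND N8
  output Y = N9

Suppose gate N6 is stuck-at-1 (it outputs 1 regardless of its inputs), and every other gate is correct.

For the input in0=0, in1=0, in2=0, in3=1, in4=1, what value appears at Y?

Propagate with N6 forced: N1=1, N2=0, N3=1, N4=0, N5=0, N6=1 [stuck-at-1], N7=0, N8=1, N9=0.
So Y = 0. (Without the fault it would be 1.)

0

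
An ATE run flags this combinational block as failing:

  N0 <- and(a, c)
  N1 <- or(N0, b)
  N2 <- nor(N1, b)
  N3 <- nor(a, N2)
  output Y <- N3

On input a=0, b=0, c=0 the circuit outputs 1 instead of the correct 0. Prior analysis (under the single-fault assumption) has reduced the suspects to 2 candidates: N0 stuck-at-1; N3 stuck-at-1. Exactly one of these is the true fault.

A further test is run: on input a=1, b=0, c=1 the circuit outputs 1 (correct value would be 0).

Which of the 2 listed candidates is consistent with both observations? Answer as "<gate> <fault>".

N3 stuck-at-1

Evaluate each candidate on input a=1, b=0, c=1:
  N0 stuck-at-1: N0=1 [stuck-at-1], N1=1, N2=0, N3=0 → 0 — eliminated
  N3 stuck-at-1: N0=1, N1=1, N2=0, N3=1 [stuck-at-1] → 1 — matches
Only N3 stuck-at-1 reproduces the observed 1.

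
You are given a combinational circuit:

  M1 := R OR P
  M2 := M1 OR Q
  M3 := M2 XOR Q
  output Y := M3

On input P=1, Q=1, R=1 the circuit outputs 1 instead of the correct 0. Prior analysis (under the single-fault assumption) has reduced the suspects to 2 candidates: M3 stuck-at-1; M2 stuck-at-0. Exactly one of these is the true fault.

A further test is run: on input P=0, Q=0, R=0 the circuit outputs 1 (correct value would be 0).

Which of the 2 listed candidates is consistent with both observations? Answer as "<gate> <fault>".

Evaluate each candidate on input P=0, Q=0, R=0:
  M3 stuck-at-1: M1=0, M2=0, M3=1 [stuck-at-1] → 1 — matches
  M2 stuck-at-0: M1=0, M2=0 [stuck-at-0], M3=0 → 0 — eliminated
Only M3 stuck-at-1 reproduces the observed 1.

M3 stuck-at-1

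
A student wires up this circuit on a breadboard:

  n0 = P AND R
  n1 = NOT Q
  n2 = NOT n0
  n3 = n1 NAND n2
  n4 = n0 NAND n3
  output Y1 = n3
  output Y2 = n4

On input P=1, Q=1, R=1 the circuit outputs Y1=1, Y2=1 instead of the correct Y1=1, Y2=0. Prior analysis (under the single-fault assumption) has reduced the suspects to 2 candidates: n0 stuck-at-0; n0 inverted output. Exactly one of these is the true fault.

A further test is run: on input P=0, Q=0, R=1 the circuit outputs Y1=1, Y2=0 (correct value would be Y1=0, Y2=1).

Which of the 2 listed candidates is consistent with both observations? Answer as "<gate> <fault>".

n0 inverted output

Evaluate each candidate on input P=0, Q=0, R=1:
  n0 stuck-at-0: n0=0 [stuck-at-0], n1=1, n2=1, n3=0, n4=1 → Y1=0, Y2=1 — eliminated
  n0 inverted output: n0=1 [inverted output], n1=1, n2=0, n3=1, n4=0 → Y1=1, Y2=0 — matches
Only n0 inverted output reproduces the observed Y1=1, Y2=0.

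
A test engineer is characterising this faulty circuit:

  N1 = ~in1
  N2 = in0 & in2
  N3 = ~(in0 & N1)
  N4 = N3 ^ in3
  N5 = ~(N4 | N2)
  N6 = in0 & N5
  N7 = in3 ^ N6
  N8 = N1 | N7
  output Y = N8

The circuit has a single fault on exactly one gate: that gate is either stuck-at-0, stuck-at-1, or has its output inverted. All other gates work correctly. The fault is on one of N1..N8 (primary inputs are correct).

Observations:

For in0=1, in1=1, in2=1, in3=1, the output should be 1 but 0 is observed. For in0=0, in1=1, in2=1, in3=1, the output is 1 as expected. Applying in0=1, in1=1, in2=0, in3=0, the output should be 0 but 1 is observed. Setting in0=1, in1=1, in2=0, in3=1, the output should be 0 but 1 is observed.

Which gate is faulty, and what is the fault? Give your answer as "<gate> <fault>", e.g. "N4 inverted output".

N5 inverted output

Fault-free values for test 1 (in0=1, in1=1, in2=1, in3=1): N1=0, N2=1, N3=1, N4=0, N5=0, N6=0, N7=1, N8=1, giving Y=1. Observed 0.
Test 1: faults giving observed 0 are {N2 stuck-at-0, N2 inverted output, N5 stuck-at-1, N5 inverted output, N6 stuck-at-1, N6 inverted output, N7 stuck-at-0, N7 inverted output, N8 stuck-at-0, N8 inverted output}.
Test 2 (in0=0, in1=1, in2=1, in3=1): fault-free N1=0, N2=0, N3=1, N4=0, N5=1, N6=0, N7=1, N8=1 → 1; observed 1. Eliminates N6 stuck-at-1, N6 inverted output, N7 stuck-at-0, N7 inverted output, N8 stuck-at-0, N8 inverted output.
Test 3 (in0=1, in1=1, in2=0, in3=0): fault-free N1=0, N2=0, N3=1, N4=1, N5=0, N6=0, N7=0, N8=0 → 0; observed 1. Eliminates N2 stuck-at-0, N2 inverted output.
Test 4 (in0=1, in1=1, in2=0, in3=1): fault-free N1=0, N2=0, N3=1, N4=0, N5=1, N6=1, N7=0, N8=0 → 0; observed 1. Eliminates N5 stuck-at-1.
Only N5 inverted output is consistent with every test.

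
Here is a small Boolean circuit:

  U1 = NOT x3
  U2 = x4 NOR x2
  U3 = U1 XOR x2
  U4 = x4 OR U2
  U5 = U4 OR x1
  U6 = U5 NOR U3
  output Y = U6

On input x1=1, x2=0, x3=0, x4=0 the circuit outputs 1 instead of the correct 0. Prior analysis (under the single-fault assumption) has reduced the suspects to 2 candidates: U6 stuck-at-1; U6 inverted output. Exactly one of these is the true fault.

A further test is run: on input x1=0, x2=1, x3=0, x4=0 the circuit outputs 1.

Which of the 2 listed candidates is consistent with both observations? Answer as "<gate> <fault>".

Evaluate each candidate on input x1=0, x2=1, x3=0, x4=0:
  U6 stuck-at-1: U1=1, U2=0, U3=0, U4=0, U5=0, U6=1 [stuck-at-1] → 1 — matches
  U6 inverted output: U1=1, U2=0, U3=0, U4=0, U5=0, U6=0 [inverted output] → 0 — eliminated
Only U6 stuck-at-1 reproduces the observed 1.

U6 stuck-at-1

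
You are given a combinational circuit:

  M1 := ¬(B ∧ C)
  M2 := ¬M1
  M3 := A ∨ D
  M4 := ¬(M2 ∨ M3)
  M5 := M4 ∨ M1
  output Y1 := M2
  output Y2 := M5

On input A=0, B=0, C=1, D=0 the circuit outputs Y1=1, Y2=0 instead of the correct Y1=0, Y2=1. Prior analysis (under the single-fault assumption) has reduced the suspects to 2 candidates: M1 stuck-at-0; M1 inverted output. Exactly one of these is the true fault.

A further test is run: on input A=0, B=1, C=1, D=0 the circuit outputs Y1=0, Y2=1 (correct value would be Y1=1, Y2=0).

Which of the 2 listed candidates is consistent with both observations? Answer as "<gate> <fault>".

Evaluate each candidate on input A=0, B=1, C=1, D=0:
  M1 stuck-at-0: M1=0 [stuck-at-0], M2=1, M3=0, M4=0, M5=0 → Y1=1, Y2=0 — eliminated
  M1 inverted output: M1=1 [inverted output], M2=0, M3=0, M4=1, M5=1 → Y1=0, Y2=1 — matches
Only M1 inverted output reproduces the observed Y1=0, Y2=1.

M1 inverted output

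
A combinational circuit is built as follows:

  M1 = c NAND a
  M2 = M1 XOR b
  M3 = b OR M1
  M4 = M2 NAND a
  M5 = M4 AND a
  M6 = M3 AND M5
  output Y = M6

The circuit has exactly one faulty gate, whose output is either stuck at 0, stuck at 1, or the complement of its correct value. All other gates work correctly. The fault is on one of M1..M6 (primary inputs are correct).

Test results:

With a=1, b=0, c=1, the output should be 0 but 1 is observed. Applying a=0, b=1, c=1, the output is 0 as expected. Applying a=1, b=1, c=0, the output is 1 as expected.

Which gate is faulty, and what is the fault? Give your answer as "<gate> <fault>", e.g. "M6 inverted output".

M3 stuck-at-1

Fault-free values for test 1 (a=1, b=0, c=1): M1=0, M2=0, M3=0, M4=1, M5=1, M6=0, giving Y=0. Observed 1.
Test 1: faults giving observed 1 are {M3 stuck-at-1, M3 inverted output, M6 stuck-at-1, M6 inverted output}.
Test 2 (a=0, b=1, c=1): fault-free M1=1, M2=0, M3=1, M4=1, M5=0, M6=0 → 0; observed 0. Eliminates M6 stuck-at-1, M6 inverted output.
Test 3 (a=1, b=1, c=0): fault-free M1=1, M2=0, M3=1, M4=1, M5=1, M6=1 → 1; observed 1. Eliminates M3 inverted output.
Only M3 stuck-at-1 is consistent with every test.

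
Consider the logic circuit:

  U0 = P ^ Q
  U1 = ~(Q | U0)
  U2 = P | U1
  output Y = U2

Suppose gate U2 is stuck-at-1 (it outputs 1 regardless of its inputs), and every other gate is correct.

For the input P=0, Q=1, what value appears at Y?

Propagate with U2 forced: U0=1, U1=0, U2=1 [stuck-at-1].
So Y = 1. (Without the fault it would be 0.)

1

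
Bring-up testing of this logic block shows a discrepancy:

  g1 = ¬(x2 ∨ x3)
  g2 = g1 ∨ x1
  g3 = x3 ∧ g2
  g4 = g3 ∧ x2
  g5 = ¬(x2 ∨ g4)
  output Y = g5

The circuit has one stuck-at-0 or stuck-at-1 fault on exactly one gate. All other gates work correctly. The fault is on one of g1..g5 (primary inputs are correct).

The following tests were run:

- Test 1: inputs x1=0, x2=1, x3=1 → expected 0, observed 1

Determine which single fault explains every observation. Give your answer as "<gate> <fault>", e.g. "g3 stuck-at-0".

g5 stuck-at-1

Fault-free values for test 1 (x1=0, x2=1, x3=1): g1=0, g2=0, g3=0, g4=0, g5=0, giving Y=0. Observed 1.
Test 1: faults giving observed 1 are {g5 stuck-at-1}.
Only g5 stuck-at-1 is consistent with every test.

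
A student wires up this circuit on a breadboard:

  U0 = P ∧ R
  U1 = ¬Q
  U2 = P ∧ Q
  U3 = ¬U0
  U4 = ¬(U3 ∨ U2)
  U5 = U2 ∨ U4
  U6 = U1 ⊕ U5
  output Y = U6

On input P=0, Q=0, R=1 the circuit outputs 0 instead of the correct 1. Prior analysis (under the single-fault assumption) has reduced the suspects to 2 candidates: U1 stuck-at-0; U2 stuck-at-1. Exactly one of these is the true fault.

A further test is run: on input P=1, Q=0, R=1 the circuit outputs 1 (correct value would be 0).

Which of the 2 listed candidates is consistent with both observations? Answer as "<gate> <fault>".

Evaluate each candidate on input P=1, Q=0, R=1:
  U1 stuck-at-0: U0=1, U1=0 [stuck-at-0], U2=0, U3=0, U4=1, U5=1, U6=1 → 1 — matches
  U2 stuck-at-1: U0=1, U1=1, U2=1 [stuck-at-1], U3=0, U4=0, U5=1, U6=0 → 0 — eliminated
Only U1 stuck-at-0 reproduces the observed 1.

U1 stuck-at-0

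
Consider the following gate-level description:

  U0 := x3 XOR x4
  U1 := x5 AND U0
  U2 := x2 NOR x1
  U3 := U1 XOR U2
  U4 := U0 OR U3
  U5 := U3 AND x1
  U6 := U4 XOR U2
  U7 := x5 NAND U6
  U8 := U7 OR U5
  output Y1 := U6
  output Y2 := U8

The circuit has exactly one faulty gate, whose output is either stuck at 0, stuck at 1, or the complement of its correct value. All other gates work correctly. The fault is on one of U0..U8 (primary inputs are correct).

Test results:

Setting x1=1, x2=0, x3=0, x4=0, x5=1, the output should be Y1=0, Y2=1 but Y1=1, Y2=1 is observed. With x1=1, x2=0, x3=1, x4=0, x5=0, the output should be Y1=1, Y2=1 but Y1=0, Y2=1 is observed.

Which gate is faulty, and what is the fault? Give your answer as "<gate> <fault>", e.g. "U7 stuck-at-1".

Fault-free values for test 1 (x1=1, x2=0, x3=0, x4=0, x5=1): U0=0, U1=0, U2=0, U3=0, U4=0, U5=0, U6=0, U7=1, U8=1, giving Y1=0, Y2=1. Observed Y1=1, Y2=1.
Test 1: faults giving observed Y1=1, Y2=1 are {U0 stuck-at-1, U0 inverted output, U1 stuck-at-1, U1 inverted output, U3 stuck-at-1, U3 inverted output}.
Test 2 (x1=1, x2=0, x3=1, x4=0, x5=0): fault-free U0=1, U1=0, U2=0, U3=0, U4=1, U5=0, U6=1, U7=1, U8=1 → Y1=1, Y2=1; observed Y1=0, Y2=1. Eliminates U0 stuck-at-1, U1 stuck-at-1, U1 inverted output, U3 stuck-at-1, U3 inverted output.
Only U0 inverted output is consistent with every test.

U0 inverted output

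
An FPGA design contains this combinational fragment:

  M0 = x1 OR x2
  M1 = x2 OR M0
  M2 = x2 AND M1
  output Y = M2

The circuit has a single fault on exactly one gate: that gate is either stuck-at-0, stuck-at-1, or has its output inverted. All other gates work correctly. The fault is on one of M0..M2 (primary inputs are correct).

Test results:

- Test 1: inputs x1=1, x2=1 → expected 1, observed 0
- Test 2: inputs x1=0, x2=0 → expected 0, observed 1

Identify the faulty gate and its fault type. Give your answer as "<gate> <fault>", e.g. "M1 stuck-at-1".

M2 inverted output

Fault-free values for test 1 (x1=1, x2=1): M0=1, M1=1, M2=1, giving Y=1. Observed 0.
Test 1: faults giving observed 0 are {M1 stuck-at-0, M1 inverted output, M2 stuck-at-0, M2 inverted output}.
Test 2 (x1=0, x2=0): fault-free M0=0, M1=0, M2=0 → 0; observed 1. Eliminates M1 stuck-at-0, M1 inverted output, M2 stuck-at-0.
Only M2 inverted output is consistent with every test.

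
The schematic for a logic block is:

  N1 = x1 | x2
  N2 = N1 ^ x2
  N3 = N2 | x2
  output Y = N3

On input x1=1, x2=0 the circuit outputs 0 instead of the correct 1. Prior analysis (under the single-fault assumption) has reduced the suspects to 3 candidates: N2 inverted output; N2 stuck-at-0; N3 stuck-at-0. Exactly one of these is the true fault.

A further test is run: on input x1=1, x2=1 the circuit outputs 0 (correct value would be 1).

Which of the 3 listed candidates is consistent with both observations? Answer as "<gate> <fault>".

Evaluate each candidate on input x1=1, x2=1:
  N2 inverted output: N1=1, N2=1 [inverted output], N3=1 → 1 — eliminated
  N2 stuck-at-0: N1=1, N2=0 [stuck-at-0], N3=1 → 1 — eliminated
  N3 stuck-at-0: N1=1, N2=0, N3=0 [stuck-at-0] → 0 — matches
Only N3 stuck-at-0 reproduces the observed 0.

N3 stuck-at-0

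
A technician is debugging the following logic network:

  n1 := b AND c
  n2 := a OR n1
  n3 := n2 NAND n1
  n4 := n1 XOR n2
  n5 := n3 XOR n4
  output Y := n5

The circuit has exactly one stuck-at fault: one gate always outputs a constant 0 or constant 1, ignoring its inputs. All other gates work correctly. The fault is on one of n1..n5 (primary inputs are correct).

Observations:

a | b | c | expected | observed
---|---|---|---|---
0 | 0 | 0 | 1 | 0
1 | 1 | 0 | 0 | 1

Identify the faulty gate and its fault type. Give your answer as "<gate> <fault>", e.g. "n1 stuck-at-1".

n3 stuck-at-0

Fault-free values for test 1 (a=0, b=0, c=0): n1=0, n2=0, n3=1, n4=0, n5=1, giving Y=1. Observed 0.
Test 1: faults giving observed 0 are {n1 stuck-at-1, n2 stuck-at-1, n3 stuck-at-0, n4 stuck-at-1, n5 stuck-at-0}.
Test 2 (a=1, b=1, c=0): fault-free n1=0, n2=1, n3=1, n4=1, n5=0 → 0; observed 1. Eliminates n1 stuck-at-1, n2 stuck-at-1, n4 stuck-at-1, n5 stuck-at-0.
Only n3 stuck-at-0 is consistent with every test.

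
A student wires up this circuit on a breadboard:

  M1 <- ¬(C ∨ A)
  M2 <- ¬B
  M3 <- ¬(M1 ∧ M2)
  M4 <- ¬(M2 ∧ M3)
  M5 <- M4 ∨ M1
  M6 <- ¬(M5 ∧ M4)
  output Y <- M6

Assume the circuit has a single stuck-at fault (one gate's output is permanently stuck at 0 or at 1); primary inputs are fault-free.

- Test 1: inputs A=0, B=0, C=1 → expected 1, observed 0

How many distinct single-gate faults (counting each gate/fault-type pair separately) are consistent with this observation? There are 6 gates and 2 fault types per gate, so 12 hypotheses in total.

5

Fault-free: M1=0, M2=1, M3=1, M4=0, M5=0, M6=1 → 1. Observed 0.
  M1 stuck-at-0: output 1 ✗
  M1 stuck-at-1: output 0 ✓
  M2 stuck-at-0: output 0 ✓
  M2 stuck-at-1: output 1 ✗
  M3 stuck-at-0: output 0 ✓
  M3 stuck-at-1: output 1 ✗
  M4 stuck-at-0: output 1 ✗
  M4 stuck-at-1: output 0 ✓
  M5 stuck-at-0: output 1 ✗
  M5 stuck-at-1: output 1 ✗
  M6 stuck-at-0: output 0 ✓
  M6 stuck-at-1: output 1 ✗
Consistent faults: {M1 stuck-at-1, M2 stuck-at-0, M3 stuck-at-0, M4 stuck-at-1, M6 stuck-at-0} — 5 in all.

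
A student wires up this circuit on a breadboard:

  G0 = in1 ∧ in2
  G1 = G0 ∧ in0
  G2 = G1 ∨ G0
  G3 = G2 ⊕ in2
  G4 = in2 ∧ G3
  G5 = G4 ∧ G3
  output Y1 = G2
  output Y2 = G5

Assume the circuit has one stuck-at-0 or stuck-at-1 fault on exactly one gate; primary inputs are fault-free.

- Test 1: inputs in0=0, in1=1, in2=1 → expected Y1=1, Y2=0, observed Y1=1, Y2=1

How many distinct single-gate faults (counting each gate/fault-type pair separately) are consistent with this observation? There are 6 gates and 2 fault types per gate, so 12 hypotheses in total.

Fault-free: G0=1, G1=0, G2=1, G3=0, G4=0, G5=0 → Y1=1, Y2=0. Observed Y1=1, Y2=1.
  G0 stuck-at-0: output Y1=0, Y2=1 ✗
  G0 stuck-at-1: output Y1=1, Y2=0 ✗
  G1 stuck-at-0: output Y1=1, Y2=0 ✗
  G1 stuck-at-1: output Y1=1, Y2=0 ✗
  G2 stuck-at-0: output Y1=0, Y2=1 ✗
  G2 stuck-at-1: output Y1=1, Y2=0 ✗
  G3 stuck-at-0: output Y1=1, Y2=0 ✗
  G3 stuck-at-1: output Y1=1, Y2=1 ✓
  G4 stuck-at-0: output Y1=1, Y2=0 ✗
  G4 stuck-at-1: output Y1=1, Y2=0 ✗
  G5 stuck-at-0: output Y1=1, Y2=0 ✗
  G5 stuck-at-1: output Y1=1, Y2=1 ✓
Consistent faults: {G3 stuck-at-1, G5 stuck-at-1} — 2 in all.

2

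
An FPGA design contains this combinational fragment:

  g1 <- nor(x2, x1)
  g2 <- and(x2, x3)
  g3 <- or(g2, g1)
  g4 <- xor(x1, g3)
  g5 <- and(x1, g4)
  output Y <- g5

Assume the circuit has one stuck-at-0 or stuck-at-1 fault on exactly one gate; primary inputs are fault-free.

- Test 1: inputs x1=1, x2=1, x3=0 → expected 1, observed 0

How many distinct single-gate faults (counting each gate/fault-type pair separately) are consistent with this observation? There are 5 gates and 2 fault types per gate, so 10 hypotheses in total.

5

Fault-free: g1=0, g2=0, g3=0, g4=1, g5=1 → 1. Observed 0.
  g1 stuck-at-0: output 1 ✗
  g1 stuck-at-1: output 0 ✓
  g2 stuck-at-0: output 1 ✗
  g2 stuck-at-1: output 0 ✓
  g3 stuck-at-0: output 1 ✗
  g3 stuck-at-1: output 0 ✓
  g4 stuck-at-0: output 0 ✓
  g4 stuck-at-1: output 1 ✗
  g5 stuck-at-0: output 0 ✓
  g5 stuck-at-1: output 1 ✗
Consistent faults: {g1 stuck-at-1, g2 stuck-at-1, g3 stuck-at-1, g4 stuck-at-0, g5 stuck-at-0} — 5 in all.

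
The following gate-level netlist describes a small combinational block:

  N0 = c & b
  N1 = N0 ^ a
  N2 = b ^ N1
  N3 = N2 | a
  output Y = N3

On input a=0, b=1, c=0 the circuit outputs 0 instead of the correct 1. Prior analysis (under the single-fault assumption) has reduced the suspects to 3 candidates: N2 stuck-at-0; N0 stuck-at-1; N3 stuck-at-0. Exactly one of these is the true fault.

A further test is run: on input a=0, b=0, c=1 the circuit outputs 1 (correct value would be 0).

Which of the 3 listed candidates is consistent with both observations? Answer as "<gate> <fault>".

N0 stuck-at-1

Evaluate each candidate on input a=0, b=0, c=1:
  N2 stuck-at-0: N0=0, N1=0, N2=0 [stuck-at-0], N3=0 → 0 — eliminated
  N0 stuck-at-1: N0=1 [stuck-at-1], N1=1, N2=1, N3=1 → 1 — matches
  N3 stuck-at-0: N0=0, N1=0, N2=0, N3=0 [stuck-at-0] → 0 — eliminated
Only N0 stuck-at-1 reproduces the observed 1.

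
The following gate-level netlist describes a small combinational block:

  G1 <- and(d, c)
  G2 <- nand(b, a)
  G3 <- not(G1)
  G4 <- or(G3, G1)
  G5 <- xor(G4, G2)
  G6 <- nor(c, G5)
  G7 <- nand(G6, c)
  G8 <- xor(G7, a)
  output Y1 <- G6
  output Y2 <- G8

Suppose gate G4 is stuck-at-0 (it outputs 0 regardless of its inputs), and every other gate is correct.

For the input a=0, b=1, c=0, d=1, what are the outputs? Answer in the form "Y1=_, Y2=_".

Y1=0, Y2=1

Propagate with G4 forced: G1=0, G2=1, G3=1, G4=0 [stuck-at-0], G5=1, G6=0, G7=1, G8=1.
So the outputs are Y1=0, Y2=1. (Without the fault they would be Y1=1, Y2=1.)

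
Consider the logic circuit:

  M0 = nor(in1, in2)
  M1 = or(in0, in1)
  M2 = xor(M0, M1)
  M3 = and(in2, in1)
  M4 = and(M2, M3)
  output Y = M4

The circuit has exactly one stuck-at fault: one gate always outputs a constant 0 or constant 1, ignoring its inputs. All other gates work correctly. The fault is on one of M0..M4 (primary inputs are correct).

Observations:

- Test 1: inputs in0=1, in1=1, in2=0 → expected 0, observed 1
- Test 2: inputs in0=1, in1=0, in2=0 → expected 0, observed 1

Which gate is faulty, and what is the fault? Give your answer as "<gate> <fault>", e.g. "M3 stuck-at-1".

M4 stuck-at-1

Fault-free values for test 1 (in0=1, in1=1, in2=0): M0=0, M1=1, M2=1, M3=0, M4=0, giving Y=0. Observed 1.
Test 1: faults giving observed 1 are {M3 stuck-at-1, M4 stuck-at-1}.
Test 2 (in0=1, in1=0, in2=0): fault-free M0=1, M1=1, M2=0, M3=0, M4=0 → 0; observed 1. Eliminates M3 stuck-at-1.
Only M4 stuck-at-1 is consistent with every test.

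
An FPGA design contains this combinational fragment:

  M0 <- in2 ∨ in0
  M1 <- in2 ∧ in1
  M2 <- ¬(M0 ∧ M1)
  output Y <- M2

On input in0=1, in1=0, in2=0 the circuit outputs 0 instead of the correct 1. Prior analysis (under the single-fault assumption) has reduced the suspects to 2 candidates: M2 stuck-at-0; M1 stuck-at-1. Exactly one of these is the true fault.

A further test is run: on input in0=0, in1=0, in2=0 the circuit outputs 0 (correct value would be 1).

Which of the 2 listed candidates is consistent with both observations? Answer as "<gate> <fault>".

M2 stuck-at-0

Evaluate each candidate on input in0=0, in1=0, in2=0:
  M2 stuck-at-0: M0=0, M1=0, M2=0 [stuck-at-0] → 0 — matches
  M1 stuck-at-1: M0=0, M1=1 [stuck-at-1], M2=1 → 1 — eliminated
Only M2 stuck-at-0 reproduces the observed 0.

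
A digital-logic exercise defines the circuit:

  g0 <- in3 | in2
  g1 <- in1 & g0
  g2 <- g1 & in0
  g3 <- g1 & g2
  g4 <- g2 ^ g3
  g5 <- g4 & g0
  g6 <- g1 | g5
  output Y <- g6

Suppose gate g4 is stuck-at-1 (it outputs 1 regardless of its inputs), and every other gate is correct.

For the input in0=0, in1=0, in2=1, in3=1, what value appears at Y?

Propagate with g4 forced: g0=1, g1=0, g2=0, g3=0, g4=1 [stuck-at-1], g5=1, g6=1.
So Y = 1. (Without the fault it would be 0.)

1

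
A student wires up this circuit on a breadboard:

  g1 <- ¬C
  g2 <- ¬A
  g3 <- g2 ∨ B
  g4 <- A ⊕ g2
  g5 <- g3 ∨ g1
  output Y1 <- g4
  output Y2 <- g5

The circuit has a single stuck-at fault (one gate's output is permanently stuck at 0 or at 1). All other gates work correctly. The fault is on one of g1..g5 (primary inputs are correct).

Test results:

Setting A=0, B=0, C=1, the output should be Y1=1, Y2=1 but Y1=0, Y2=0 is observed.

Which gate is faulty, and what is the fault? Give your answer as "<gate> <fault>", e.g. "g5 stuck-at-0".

g2 stuck-at-0

Fault-free values for test 1 (A=0, B=0, C=1): g1=0, g2=1, g3=1, g4=1, g5=1, giving Y1=1, Y2=1. Observed Y1=0, Y2=0.
Test 1: faults giving observed Y1=0, Y2=0 are {g2 stuck-at-0}.
Only g2 stuck-at-0 is consistent with every test.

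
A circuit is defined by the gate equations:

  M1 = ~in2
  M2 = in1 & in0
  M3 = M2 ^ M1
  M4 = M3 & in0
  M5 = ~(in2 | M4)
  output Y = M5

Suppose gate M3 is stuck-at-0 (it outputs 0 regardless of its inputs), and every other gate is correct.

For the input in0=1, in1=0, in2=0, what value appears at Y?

1

Propagate with M3 forced: M1=1, M2=0, M3=0 [stuck-at-0], M4=0, M5=1.
So Y = 1. (Without the fault it would be 0.)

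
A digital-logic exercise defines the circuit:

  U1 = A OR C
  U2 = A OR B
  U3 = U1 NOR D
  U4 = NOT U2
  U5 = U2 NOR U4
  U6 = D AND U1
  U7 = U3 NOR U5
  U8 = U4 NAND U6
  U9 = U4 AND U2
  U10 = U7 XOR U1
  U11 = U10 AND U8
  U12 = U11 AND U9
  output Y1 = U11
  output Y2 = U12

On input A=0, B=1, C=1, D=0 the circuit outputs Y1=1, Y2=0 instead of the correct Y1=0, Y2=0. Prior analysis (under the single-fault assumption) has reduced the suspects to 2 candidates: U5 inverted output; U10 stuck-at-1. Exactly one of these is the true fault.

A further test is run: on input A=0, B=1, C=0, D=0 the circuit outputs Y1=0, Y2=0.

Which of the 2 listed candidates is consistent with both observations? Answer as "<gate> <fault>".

U5 inverted output

Evaluate each candidate on input A=0, B=1, C=0, D=0:
  U5 inverted output: U1=0, U2=1, U3=1, U4=0, U5=1 [inverted output], U6=0, U7=0, U8=1, U9=0, U10=0, U11=0, U12=0 → Y1=0, Y2=0 — matches
  U10 stuck-at-1: U1=0, U2=1, U3=1, U4=0, U5=0, U6=0, U7=0, U8=1, U9=0, U10=1 [stuck-at-1], U11=1, U12=0 → Y1=1, Y2=0 — eliminated
Only U5 inverted output reproduces the observed Y1=0, Y2=0.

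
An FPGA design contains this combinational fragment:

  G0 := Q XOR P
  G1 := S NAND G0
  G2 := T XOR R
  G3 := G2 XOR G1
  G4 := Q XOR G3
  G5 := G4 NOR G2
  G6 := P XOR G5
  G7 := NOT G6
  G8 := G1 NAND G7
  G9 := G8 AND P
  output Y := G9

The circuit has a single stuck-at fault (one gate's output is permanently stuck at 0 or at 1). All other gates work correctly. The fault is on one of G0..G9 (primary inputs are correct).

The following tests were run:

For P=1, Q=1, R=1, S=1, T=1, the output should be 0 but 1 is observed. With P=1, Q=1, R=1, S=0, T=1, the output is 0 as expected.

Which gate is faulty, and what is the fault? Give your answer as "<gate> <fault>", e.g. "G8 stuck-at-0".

Fault-free values for test 1 (P=1, Q=1, R=1, S=1, T=1): G0=0, G1=1, G2=0, G3=1, G4=0, G5=1, G6=0, G7=1, G8=0, G9=0, giving Y=0. Observed 1.
Test 1: faults giving observed 1 are {G0 stuck-at-1, G1 stuck-at-0, G2 stuck-at-1, G3 stuck-at-0, G4 stuck-at-1, G5 stuck-at-0, G6 stuck-at-1, G7 stuck-at-0, G8 stuck-at-1, G9 stuck-at-1}.
Test 2 (P=1, Q=1, R=1, S=0, T=1): fault-free G0=0, G1=1, G2=0, G3=1, G4=0, G5=1, G6=0, G7=1, G8=0, G9=0 → 0; observed 0. Eliminates G1 stuck-at-0, G2 stuck-at-1, G3 stuck-at-0, G4 stuck-at-1, G5 stuck-at-0, G6 stuck-at-1, G7 stuck-at-0, G8 stuck-at-1, G9 stuck-at-1.
Only G0 stuck-at-1 is consistent with every test.

G0 stuck-at-1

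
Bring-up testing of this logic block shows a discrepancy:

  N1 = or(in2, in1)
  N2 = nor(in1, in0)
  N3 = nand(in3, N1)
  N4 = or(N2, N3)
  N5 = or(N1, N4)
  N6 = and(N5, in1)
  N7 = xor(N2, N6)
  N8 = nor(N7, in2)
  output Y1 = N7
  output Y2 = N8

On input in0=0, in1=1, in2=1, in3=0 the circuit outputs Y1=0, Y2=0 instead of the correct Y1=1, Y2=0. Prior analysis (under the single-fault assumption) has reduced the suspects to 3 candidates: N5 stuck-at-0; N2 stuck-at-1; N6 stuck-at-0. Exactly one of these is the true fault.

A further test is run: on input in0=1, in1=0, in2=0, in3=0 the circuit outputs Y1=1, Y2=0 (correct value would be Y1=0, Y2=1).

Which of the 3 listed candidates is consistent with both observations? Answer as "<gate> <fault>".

Evaluate each candidate on input in0=1, in1=0, in2=0, in3=0:
  N5 stuck-at-0: N1=0, N2=0, N3=1, N4=1, N5=0 [stuck-at-0], N6=0, N7=0, N8=1 → Y1=0, Y2=1 — eliminated
  N2 stuck-at-1: N1=0, N2=1 [stuck-at-1], N3=1, N4=1, N5=1, N6=0, N7=1, N8=0 → Y1=1, Y2=0 — matches
  N6 stuck-at-0: N1=0, N2=0, N3=1, N4=1, N5=1, N6=0 [stuck-at-0], N7=0, N8=1 → Y1=0, Y2=1 — eliminated
Only N2 stuck-at-1 reproduces the observed Y1=1, Y2=0.

N2 stuck-at-1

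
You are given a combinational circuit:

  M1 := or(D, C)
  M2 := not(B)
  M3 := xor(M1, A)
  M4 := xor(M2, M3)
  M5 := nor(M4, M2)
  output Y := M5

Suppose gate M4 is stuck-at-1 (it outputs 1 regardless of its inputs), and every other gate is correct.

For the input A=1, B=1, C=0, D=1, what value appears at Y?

Propagate with M4 forced: M1=1, M2=0, M3=0, M4=1 [stuck-at-1], M5=0.
So Y = 0. (Without the fault it would be 1.)

0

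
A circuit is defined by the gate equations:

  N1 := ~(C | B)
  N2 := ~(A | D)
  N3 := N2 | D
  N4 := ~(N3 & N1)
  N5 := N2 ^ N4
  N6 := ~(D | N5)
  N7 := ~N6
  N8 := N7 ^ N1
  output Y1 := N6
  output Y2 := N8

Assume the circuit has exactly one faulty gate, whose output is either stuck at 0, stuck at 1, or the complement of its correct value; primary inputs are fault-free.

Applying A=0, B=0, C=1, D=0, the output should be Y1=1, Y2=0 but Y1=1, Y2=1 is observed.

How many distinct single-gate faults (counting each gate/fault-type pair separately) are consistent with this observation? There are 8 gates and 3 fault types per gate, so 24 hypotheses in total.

Fault-free: N1=0, N2=1, N3=1, N4=1, N5=0, N6=1, N7=0, N8=0 → Y1=1, Y2=0. Observed Y1=1, Y2=1.
  N1: none of the 3 fault types match ✗
  N2: none of the 3 fault types match ✗
  N3: none of the 3 fault types match ✗
  N4: none of the 3 fault types match ✗
  N5: none of the 3 fault types match ✗
  N6: none of the 3 fault types match ✗
  N7: stuck-at-1, inverted output ✓; others ✗
  N8: stuck-at-1, inverted output ✓; others ✗
Consistent faults: {N7 stuck-at-1, N7 inverted output, N8 stuck-at-1, N8 inverted output} — 4 in all.

4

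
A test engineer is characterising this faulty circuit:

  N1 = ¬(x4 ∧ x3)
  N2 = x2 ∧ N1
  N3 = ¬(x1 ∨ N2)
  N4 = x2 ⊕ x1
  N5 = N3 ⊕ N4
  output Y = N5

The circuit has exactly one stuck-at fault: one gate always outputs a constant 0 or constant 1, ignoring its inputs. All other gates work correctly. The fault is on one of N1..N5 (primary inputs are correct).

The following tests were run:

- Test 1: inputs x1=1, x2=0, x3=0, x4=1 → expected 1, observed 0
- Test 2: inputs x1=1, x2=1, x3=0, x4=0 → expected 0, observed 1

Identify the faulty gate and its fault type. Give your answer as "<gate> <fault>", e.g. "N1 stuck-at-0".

Fault-free values for test 1 (x1=1, x2=0, x3=0, x4=1): N1=1, N2=0, N3=0, N4=1, N5=1, giving Y=1. Observed 0.
Test 1: faults giving observed 0 are {N3 stuck-at-1, N4 stuck-at-0, N5 stuck-at-0}.
Test 2 (x1=1, x2=1, x3=0, x4=0): fault-free N1=1, N2=1, N3=0, N4=0, N5=0 → 0; observed 1. Eliminates N4 stuck-at-0, N5 stuck-at-0.
Only N3 stuck-at-1 is consistent with every test.

N3 stuck-at-1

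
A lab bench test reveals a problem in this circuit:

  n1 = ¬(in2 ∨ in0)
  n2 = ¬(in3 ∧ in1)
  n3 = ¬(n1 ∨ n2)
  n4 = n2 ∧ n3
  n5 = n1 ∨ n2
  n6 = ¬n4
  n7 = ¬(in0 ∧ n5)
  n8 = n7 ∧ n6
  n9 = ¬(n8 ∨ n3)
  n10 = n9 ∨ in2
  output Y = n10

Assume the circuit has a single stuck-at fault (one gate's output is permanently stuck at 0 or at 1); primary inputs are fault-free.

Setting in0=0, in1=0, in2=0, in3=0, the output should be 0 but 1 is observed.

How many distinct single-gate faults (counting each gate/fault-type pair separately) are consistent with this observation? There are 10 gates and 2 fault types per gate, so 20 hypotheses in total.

Fault-free: n1=1, n2=1, n3=0, n4=0, n5=1, n6=1, n7=1, n8=1, n9=0, n10=0 → 0. Observed 1.
  n1: none of the 2 fault types match ✗
  n2: none of the 2 fault types match ✗
  n3: none of the 2 fault types match ✗
  n4: stuck-at-1 ✓; others ✗
  n5: none of the 2 fault types match ✗
  n6: stuck-at-0 ✓; others ✗
  n7: stuck-at-0 ✓; others ✗
  n8: stuck-at-0 ✓; others ✗
  n9: stuck-at-1 ✓; others ✗
  n10: stuck-at-1 ✓; others ✗
Consistent faults: {n4 stuck-at-1, n6 stuck-at-0, n7 stuck-at-0, n8 stuck-at-0, n9 stuck-at-1, n10 stuck-at-1} — 6 in all.

6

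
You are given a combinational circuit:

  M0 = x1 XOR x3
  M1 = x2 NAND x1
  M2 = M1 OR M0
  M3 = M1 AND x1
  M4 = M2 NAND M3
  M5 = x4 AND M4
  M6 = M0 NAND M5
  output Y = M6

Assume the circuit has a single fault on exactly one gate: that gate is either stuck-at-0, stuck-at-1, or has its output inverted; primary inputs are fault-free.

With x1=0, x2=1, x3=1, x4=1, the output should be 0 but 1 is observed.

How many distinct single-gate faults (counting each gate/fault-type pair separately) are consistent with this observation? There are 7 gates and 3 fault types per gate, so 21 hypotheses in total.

10

Fault-free: M0=1, M1=1, M2=1, M3=0, M4=1, M5=1, M6=0 → 0. Observed 1.
  M0: stuck-at-0, inverted output ✓; others ✗
  M1: none of the 3 fault types match ✗
  M2: none of the 3 fault types match ✗
  M3: stuck-at-1, inverted output ✓; others ✗
  M4: stuck-at-0, inverted output ✓; others ✗
  M5: stuck-at-0, inverted output ✓; others ✗
  M6: stuck-at-1, inverted output ✓; others ✗
Consistent faults: {M0 stuck-at-0, M0 inverted output, M3 stuck-at-1, M3 inverted output, M4 stuck-at-0, M4 inverted output, M5 stuck-at-0, M5 inverted output, M6 stuck-at-1, M6 inverted output} — 10 in all.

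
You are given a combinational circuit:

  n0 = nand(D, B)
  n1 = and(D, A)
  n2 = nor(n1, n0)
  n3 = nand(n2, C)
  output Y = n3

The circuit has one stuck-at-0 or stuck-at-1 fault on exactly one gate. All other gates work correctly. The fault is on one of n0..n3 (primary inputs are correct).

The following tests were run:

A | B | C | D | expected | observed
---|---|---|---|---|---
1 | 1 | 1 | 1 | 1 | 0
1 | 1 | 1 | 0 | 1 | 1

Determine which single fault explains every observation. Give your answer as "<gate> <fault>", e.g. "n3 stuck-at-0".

Fault-free values for test 1 (A=1, B=1, C=1, D=1): n0=0, n1=1, n2=0, n3=1, giving Y=1. Observed 0.
Test 1: faults giving observed 0 are {n1 stuck-at-0, n2 stuck-at-1, n3 stuck-at-0}.
Test 2 (A=1, B=1, C=1, D=0): fault-free n0=1, n1=0, n2=0, n3=1 → 1; observed 1. Eliminates n2 stuck-at-1, n3 stuck-at-0.
Only n1 stuck-at-0 is consistent with every test.

n1 stuck-at-0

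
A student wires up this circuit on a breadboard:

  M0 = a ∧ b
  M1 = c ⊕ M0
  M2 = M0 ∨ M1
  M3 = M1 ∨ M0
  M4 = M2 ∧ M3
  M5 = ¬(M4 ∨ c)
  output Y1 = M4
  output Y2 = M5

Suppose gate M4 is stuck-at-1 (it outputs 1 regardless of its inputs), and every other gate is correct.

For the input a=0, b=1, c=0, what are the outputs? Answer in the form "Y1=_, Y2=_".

Propagate with M4 forced: M0=0, M1=0, M2=0, M3=0, M4=1 [stuck-at-1], M5=0.
So the outputs are Y1=1, Y2=0. (Without the fault they would be Y1=0, Y2=1.)

Y1=1, Y2=0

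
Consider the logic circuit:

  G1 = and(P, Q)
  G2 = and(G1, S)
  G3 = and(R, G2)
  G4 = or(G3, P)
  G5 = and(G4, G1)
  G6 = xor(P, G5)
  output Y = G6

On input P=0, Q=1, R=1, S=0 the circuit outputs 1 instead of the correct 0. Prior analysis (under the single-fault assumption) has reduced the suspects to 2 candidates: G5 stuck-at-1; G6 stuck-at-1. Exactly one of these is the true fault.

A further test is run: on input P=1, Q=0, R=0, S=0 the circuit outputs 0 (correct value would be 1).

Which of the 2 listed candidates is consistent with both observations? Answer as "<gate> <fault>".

G5 stuck-at-1

Evaluate each candidate on input P=1, Q=0, R=0, S=0:
  G5 stuck-at-1: G1=0, G2=0, G3=0, G4=1, G5=1 [stuck-at-1], G6=0 → 0 — matches
  G6 stuck-at-1: G1=0, G2=0, G3=0, G4=1, G5=0, G6=1 [stuck-at-1] → 1 — eliminated
Only G5 stuck-at-1 reproduces the observed 0.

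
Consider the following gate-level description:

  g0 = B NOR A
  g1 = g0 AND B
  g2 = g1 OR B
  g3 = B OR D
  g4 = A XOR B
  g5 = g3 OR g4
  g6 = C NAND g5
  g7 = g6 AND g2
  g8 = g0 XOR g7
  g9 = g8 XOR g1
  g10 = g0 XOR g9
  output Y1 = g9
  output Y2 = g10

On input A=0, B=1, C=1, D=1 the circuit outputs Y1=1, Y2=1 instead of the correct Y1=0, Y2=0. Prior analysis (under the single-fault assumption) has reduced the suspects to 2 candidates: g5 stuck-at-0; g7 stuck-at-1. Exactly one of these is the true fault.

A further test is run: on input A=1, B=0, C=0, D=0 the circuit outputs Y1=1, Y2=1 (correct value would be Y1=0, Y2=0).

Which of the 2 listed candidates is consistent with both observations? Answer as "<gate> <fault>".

Evaluate each candidate on input A=1, B=0, C=0, D=0:
  g5 stuck-at-0: g0=0, g1=0, g2=0, g3=0, g4=1, g5=0 [stuck-at-0], g6=1, g7=0, g8=0, g9=0, g10=0 → Y1=0, Y2=0 — eliminated
  g7 stuck-at-1: g0=0, g1=0, g2=0, g3=0, g4=1, g5=1, g6=1, g7=1 [stuck-at-1], g8=1, g9=1, g10=1 → Y1=1, Y2=1 — matches
Only g7 stuck-at-1 reproduces the observed Y1=1, Y2=1.

g7 stuck-at-1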